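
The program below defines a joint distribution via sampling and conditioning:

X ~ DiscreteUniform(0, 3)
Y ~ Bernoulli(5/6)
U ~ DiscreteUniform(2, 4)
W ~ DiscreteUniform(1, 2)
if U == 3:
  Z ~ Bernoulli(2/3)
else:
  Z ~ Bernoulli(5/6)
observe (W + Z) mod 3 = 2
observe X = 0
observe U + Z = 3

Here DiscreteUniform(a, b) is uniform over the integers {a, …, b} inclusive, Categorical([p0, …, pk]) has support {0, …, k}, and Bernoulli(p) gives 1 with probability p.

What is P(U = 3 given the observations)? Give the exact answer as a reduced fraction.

P(U = 3 | obs) = 2/7

Enumerate traces; 4 have nonzero weight after conditioning:
  (X=0, Y=0, U=2, W=1, Z=1) weight 5/864
  (X=0, Y=0, U=3, W=2, Z=0) weight 1/432
  (X=0, Y=1, U=2, W=1, Z=1) weight 25/864
  (X=0, Y=1, U=3, W=2, Z=0) weight 5/432
Group by U:
  weight(U=2) = 5/144
  weight(U=3) = 1/72
Total weight = 5/144 + 1/72 = 7/144
P(U=2 | obs) = 5/144 / 7/144 = 5/7
P(U=3 | obs) = 1/72 / 7/144 = 2/7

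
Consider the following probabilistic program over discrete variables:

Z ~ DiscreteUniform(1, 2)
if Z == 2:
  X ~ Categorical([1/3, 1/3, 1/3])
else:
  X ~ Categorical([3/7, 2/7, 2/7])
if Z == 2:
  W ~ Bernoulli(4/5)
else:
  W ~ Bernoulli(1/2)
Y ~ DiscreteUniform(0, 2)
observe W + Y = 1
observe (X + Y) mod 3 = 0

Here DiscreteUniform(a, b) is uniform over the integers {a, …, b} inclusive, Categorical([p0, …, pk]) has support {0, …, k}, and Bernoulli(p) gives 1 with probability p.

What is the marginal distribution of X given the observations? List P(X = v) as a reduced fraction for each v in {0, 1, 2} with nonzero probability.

Enumerate traces; 4 have nonzero weight after conditioning:
  (Z=1, X=0, W=1, Y=0) weight 1/28
  (Z=1, X=2, W=0, Y=1) weight 1/42
  (Z=2, X=0, W=1, Y=0) weight 2/45
  (Z=2, X=2, W=0, Y=1) weight 1/90
Group by X:
  weight(X=0) = 101/1260
  weight(X=2) = 11/315
Total weight = 101/1260 + 11/315 = 29/252
P(X=0 | obs) = 101/1260 / 29/252 = 101/145
P(X=2 | obs) = 11/315 / 29/252 = 44/145

P(X=0) = 101/145, P(X=2) = 44/145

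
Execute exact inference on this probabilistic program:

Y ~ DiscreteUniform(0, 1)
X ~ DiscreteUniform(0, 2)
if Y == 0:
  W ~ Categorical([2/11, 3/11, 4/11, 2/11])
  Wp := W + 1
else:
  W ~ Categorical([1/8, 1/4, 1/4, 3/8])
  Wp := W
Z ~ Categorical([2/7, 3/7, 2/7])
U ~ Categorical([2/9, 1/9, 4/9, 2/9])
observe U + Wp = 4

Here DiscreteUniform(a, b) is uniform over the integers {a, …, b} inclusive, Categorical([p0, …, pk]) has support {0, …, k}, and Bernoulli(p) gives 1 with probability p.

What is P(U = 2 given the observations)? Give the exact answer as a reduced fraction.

P(U = 2 | obs) = 184/357

Enumerate traces; 63 have nonzero weight after conditioning:
  (Y=0, X=0, W=0, Z=0, U=3) weight 4/2079
  (Y=0, X=0, W=0, Z=1, U=3) weight 2/693
  (Y=0, X=0, W=0, Z=2, U=3) weight 4/2079
  (Y=0, X=0, W=1, Z=0, U=2) weight 4/693
  (Y=0, X=0, W=1, Z=1, U=2) weight 2/231
  (Y=0, X=0, W=1, Z=2, U=2) weight 4/693
  (Y=0, X=0, W=2, Z=0, U=1) weight 4/2079
  (Y=0, X=0, W=2, Z=1, U=1) weight 2/693
  (Y=0, X=0, W=3, Z=0, U=0) weight 4/2079
  … 54 more
Group by U:
  weight(U=0) = 2/99
  weight(U=1) = 65/1584
  weight(U=2) = 23/198
  weight(U=3) = 19/396
Total weight = 2/99 + 65/1584 + 23/198 + 19/396 = 119/528
P(U=0 | obs) = 2/99 / 119/528 = 32/357
P(U=1 | obs) = 65/1584 / 119/528 = 65/357
P(U=2 | obs) = 23/198 / 119/528 = 184/357
P(U=3 | obs) = 19/396 / 119/528 = 76/357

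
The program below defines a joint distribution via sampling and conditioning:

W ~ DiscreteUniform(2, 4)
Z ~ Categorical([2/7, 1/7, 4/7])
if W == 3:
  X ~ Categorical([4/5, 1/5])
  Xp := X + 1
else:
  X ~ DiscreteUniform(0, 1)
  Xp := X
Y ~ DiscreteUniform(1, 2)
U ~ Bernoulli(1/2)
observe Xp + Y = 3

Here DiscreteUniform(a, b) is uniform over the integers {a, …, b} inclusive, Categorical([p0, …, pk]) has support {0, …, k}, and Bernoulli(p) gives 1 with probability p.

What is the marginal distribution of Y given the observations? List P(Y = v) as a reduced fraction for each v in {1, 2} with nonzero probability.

Enumerate traces; 24 have nonzero weight after conditioning:
  (W=2, Z=0, X=1, Y=2, U=0) weight 1/84
  (W=2, Z=0, X=1, Y=2, U=1) weight 1/84
  (W=2, Z=1, X=1, Y=2, U=0) weight 1/168
  (W=2, Z=1, X=1, Y=2, U=1) weight 1/168
  (W=2, Z=2, X=1, Y=2, U=0) weight 1/42
  (W=2, Z=2, X=1, Y=2, U=1) weight 1/42
  (W=3, Z=0, X=0, Y=2, U=0) weight 2/105
  (W=3, Z=0, X=0, Y=2, U=1) weight 2/105
  (W=3, Z=0, X=1, Y=1, U=0) weight 1/210
  … 15 more
Group by Y:
  weight(Y=1) = 1/30
  weight(Y=2) = 3/10
Total weight = 1/30 + 3/10 = 1/3
P(Y=1 | obs) = 1/30 / 1/3 = 1/10
P(Y=2 | obs) = 3/10 / 1/3 = 9/10

P(Y=1) = 1/10, P(Y=2) = 9/10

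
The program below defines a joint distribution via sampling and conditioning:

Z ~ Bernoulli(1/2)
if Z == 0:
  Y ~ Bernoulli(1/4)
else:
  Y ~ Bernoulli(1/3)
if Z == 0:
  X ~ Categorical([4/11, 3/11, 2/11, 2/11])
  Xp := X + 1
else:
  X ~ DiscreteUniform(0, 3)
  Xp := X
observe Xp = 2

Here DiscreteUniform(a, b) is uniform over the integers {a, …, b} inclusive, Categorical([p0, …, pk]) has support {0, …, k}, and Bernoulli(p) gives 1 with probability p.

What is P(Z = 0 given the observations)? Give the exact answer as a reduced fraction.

Enumerate traces; 4 have nonzero weight after conditioning:
  (Z=0, Y=0, X=1) weight 9/88
  (Z=0, Y=1, X=1) weight 3/88
  (Z=1, Y=0, X=2) weight 1/12
  (Z=1, Y=1, X=2) weight 1/24
Group by Z:
  weight(Z=0) = 3/22
  weight(Z=1) = 1/8
Total weight = 3/22 + 1/8 = 23/88
P(Z=0 | obs) = 3/22 / 23/88 = 12/23
P(Z=1 | obs) = 1/8 / 23/88 = 11/23

P(Z = 0 | obs) = 12/23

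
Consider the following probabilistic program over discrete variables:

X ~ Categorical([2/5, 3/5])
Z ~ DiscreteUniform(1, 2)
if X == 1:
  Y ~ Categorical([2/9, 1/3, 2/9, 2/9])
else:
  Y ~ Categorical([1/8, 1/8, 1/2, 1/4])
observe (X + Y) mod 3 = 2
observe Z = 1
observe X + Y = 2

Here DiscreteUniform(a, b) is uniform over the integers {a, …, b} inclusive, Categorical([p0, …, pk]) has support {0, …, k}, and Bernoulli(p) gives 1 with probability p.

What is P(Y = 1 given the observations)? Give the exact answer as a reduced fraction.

Enumerate traces; 2 have nonzero weight after conditioning:
  (X=0, Z=1, Y=2) weight 1/10
  (X=1, Z=1, Y=1) weight 1/10
Group by Y:
  weight(Y=1) = 1/10
  weight(Y=2) = 1/10
Total weight = 1/10 + 1/10 = 1/5
P(Y=1 | obs) = 1/10 / 1/5 = 1/2
P(Y=2 | obs) = 1/10 / 1/5 = 1/2

P(Y = 1 | obs) = 1/2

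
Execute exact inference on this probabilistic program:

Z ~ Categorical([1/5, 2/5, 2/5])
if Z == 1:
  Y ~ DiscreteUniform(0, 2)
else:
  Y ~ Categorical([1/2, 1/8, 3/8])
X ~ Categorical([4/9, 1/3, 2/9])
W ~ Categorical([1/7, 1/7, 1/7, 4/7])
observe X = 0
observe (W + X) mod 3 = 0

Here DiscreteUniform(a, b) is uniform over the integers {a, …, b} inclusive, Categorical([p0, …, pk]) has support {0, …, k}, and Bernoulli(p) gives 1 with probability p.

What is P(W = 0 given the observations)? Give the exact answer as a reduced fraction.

P(W = 0 | obs) = 1/5

Enumerate traces; 18 have nonzero weight after conditioning:
  (Z=0, Y=0, X=0, W=0) weight 2/315
  (Z=0, Y=0, X=0, W=3) weight 8/315
  (Z=0, Y=1, X=0, W=0) weight 1/630
  (Z=0, Y=1, X=0, W=3) weight 2/315
  (Z=0, Y=2, X=0, W=0) weight 1/210
  (Z=0, Y=2, X=0, W=3) weight 2/105
  (Z=1, Y=0, X=0, W=0) weight 8/945
  (Z=1, Y=0, X=0, W=3) weight 32/945
  … 10 more
Group by W:
  weight(W=0) = 4/63
  weight(W=3) = 16/63
Total weight = 4/63 + 16/63 = 20/63
P(W=0 | obs) = 4/63 / 20/63 = 1/5
P(W=3 | obs) = 16/63 / 20/63 = 4/5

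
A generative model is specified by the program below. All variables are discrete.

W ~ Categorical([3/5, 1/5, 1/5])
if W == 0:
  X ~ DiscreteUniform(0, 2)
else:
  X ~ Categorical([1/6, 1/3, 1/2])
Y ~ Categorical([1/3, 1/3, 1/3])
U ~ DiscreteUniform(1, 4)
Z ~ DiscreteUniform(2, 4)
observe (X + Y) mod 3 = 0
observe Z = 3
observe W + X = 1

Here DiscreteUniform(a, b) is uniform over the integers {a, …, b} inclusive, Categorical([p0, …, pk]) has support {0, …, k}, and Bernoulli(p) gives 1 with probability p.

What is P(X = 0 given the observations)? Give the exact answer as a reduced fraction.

P(X = 0 | obs) = 1/7

Enumerate traces; 8 have nonzero weight after conditioning:
  (W=0, X=1, Y=2, U=1, Z=3) weight 1/180
  (W=0, X=1, Y=2, U=2, Z=3) weight 1/180
  (W=0, X=1, Y=2, U=3, Z=3) weight 1/180
  (W=0, X=1, Y=2, U=4, Z=3) weight 1/180
  (W=1, X=0, Y=0, U=1, Z=3) weight 1/1080
  (W=1, X=0, Y=0, U=2, Z=3) weight 1/1080
  (W=1, X=0, Y=0, U=3, Z=3) weight 1/1080
  (W=1, X=0, Y=0, U=4, Z=3) weight 1/1080
Group by X:
  weight(X=0) = 1/270
  weight(X=1) = 1/45
Total weight = 1/270 + 1/45 = 7/270
P(X=0 | obs) = 1/270 / 7/270 = 1/7
P(X=1 | obs) = 1/45 / 7/270 = 6/7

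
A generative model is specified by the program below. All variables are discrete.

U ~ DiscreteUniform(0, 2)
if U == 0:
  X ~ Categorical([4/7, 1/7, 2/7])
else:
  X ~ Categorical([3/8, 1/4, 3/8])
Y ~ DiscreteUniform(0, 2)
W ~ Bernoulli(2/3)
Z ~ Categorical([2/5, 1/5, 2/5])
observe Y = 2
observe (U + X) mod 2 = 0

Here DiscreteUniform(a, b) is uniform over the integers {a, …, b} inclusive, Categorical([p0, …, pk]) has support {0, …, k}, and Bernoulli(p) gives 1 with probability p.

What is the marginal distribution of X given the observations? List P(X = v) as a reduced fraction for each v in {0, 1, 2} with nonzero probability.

P(X=0) = 53/104, P(X=1) = 7/52, P(X=2) = 37/104

Enumerate traces; 30 have nonzero weight after conditioning:
  (U=0, X=0, Y=2, W=0, Z=0) weight 8/945
  (U=0, X=0, Y=2, W=0, Z=1) weight 4/945
  (U=0, X=0, Y=2, W=0, Z=2) weight 8/945
  (U=0, X=0, Y=2, W=1, Z=0) weight 16/945
  (U=0, X=0, Y=2, W=1, Z=1) weight 8/945
  (U=0, X=0, Y=2, W=1, Z=2) weight 16/945
  (U=0, X=2, Y=2, W=0, Z=0) weight 4/945
  (U=0, X=2, Y=2, W=0, Z=1) weight 2/945
  (U=1, X=1, Y=2, W=0, Z=0) weight 1/270
  … 21 more
Group by X:
  weight(X=0) = 53/504
  weight(X=1) = 1/36
  weight(X=2) = 37/504
Total weight = 53/504 + 1/36 + 37/504 = 13/63
P(X=0 | obs) = 53/504 / 13/63 = 53/104
P(X=1 | obs) = 1/36 / 13/63 = 7/52
P(X=2 | obs) = 37/504 / 13/63 = 37/104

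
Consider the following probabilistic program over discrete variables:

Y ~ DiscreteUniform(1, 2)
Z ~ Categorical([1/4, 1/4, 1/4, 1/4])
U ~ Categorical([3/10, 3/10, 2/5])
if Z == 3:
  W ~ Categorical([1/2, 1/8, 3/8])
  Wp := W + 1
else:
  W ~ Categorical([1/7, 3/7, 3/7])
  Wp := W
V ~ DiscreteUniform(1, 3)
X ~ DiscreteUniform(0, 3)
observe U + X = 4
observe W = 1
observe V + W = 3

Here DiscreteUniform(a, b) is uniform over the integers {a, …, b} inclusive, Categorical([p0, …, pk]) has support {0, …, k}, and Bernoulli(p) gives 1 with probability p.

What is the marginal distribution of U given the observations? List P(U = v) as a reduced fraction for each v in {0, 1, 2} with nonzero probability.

P(U=1) = 3/7, P(U=2) = 4/7

Enumerate traces; 16 have nonzero weight after conditioning:
  (Y=1, Z=0, U=1, W=1, V=2, X=3) weight 3/2240
  (Y=1, Z=0, U=2, W=1, V=2, X=2) weight 1/560
  (Y=1, Z=1, U=1, W=1, V=2, X=3) weight 3/2240
  (Y=1, Z=1, U=2, W=1, V=2, X=2) weight 1/560
  (Y=1, Z=2, U=1, W=1, V=2, X=3) weight 3/2240
  (Y=1, Z=2, U=2, W=1, V=2, X=2) weight 1/560
  (Y=1, Z=3, U=1, W=1, V=2, X=3) weight 1/2560
  (Y=1, Z=3, U=2, W=1, V=2, X=2) weight 1/1920
  … 8 more
Group by U:
  weight(U=1) = 79/8960
  weight(U=2) = 79/6720
Total weight = 79/8960 + 79/6720 = 79/3840
P(U=1 | obs) = 79/8960 / 79/3840 = 3/7
P(U=2 | obs) = 79/6720 / 79/3840 = 4/7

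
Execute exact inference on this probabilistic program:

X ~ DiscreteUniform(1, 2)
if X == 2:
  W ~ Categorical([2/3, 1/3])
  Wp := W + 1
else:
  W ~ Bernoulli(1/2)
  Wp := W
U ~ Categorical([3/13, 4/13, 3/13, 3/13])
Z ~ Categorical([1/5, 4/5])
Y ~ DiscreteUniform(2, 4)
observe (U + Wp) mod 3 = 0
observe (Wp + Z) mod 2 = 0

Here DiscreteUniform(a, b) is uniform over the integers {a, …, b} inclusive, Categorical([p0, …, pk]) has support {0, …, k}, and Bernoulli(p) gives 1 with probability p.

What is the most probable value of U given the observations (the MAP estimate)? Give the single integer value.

argmax_v P(U = v | obs) = 2

Enumerate traces; 15 have nonzero weight after conditioning:
  (X=1, W=0, U=0, Z=0, Y=2) weight 1/260
  (X=1, W=0, U=0, Z=0, Y=3) weight 1/260
  (X=1, W=0, U=0, Z=0, Y=4) weight 1/260
  (X=1, W=0, U=3, Z=0, Y=2) weight 1/260
  (X=1, W=0, U=3, Z=0, Y=3) weight 1/260
  (X=1, W=0, U=3, Z=0, Y=4) weight 1/260
  (X=1, W=1, U=2, Z=1, Y=2) weight 1/65
  (X=1, W=1, U=2, Z=1, Y=3) weight 1/65
  (X=2, W=1, U=1, Z=0, Y=2) weight 2/585
  … 6 more
Group by U:
  weight(U=0) = 3/260
  weight(U=1) = 2/195
  weight(U=2) = 7/65
  weight(U=3) = 3/260
Total weight = 3/260 + 2/195 + 7/65 + 3/260 = 11/78
P(U=0 | obs) = 3/260 / 11/78 = 9/110
P(U=1 | obs) = 2/195 / 11/78 = 4/55
P(U=2 | obs) = 7/65 / 11/78 = 42/55
P(U=3 | obs) = 3/260 / 11/78 = 9/110
argmax = 2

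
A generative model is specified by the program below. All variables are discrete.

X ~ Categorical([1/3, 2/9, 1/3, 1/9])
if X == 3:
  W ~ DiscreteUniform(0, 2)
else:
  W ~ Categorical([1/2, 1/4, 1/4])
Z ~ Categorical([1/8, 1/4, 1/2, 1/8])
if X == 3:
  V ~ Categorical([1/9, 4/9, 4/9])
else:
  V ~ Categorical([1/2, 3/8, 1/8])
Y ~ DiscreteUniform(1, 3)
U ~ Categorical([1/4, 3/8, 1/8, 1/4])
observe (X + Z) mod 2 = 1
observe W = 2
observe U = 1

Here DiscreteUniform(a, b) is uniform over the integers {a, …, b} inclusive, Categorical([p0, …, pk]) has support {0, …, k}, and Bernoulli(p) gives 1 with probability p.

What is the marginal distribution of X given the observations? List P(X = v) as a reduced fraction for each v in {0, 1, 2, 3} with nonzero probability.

P(X=0) = 27/104, P(X=1) = 15/52, P(X=2) = 27/104, P(X=3) = 5/26

Enumerate traces; 72 have nonzero weight after conditioning:
  (X=0, W=2, Z=1, V=0, Y=1, U=1) weight 1/768
  (X=0, W=2, Z=1, V=0, Y=2, U=1) weight 1/768
  (X=0, W=2, Z=1, V=0, Y=3, U=1) weight 1/768
  (X=0, W=2, Z=1, V=1, Y=1, U=1) weight 1/1024
  (X=0, W=2, Z=1, V=1, Y=2, U=1) weight 1/1024
  (X=0, W=2, Z=1, V=1, Y=3, U=1) weight 1/1024
  (X=0, W=2, Z=1, V=2, Y=1, U=1) weight 1/3072
  (X=0, W=2, Z=1, V=2, Y=2, U=1) weight 1/3072
  (X=1, W=2, Z=0, V=0, Y=1, U=1) weight 1/2304
  (X=2, W=2, Z=1, V=0, Y=1, U=1) weight 1/768
  … 62 more
Group by X:
  weight(X=0) = 3/256
  weight(X=1) = 5/384
  weight(X=2) = 3/256
  weight(X=3) = 5/576
Total weight = 3/256 + 5/384 + 3/256 + 5/576 = 13/288
P(X=0 | obs) = 3/256 / 13/288 = 27/104
P(X=1 | obs) = 5/384 / 13/288 = 15/52
P(X=2 | obs) = 3/256 / 13/288 = 27/104
P(X=3 | obs) = 5/576 / 13/288 = 5/26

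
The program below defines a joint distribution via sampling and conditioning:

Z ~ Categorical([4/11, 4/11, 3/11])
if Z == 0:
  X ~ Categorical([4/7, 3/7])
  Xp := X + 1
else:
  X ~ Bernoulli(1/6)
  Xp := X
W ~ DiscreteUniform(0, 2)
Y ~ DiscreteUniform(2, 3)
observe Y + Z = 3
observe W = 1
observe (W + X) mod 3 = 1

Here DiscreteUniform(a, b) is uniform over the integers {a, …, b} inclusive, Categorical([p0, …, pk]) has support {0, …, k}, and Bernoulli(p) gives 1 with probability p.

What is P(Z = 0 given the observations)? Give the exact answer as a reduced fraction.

P(Z = 0 | obs) = 24/59

Enumerate traces; 2 have nonzero weight after conditioning:
  (Z=0, X=0, W=1, Y=3) weight 8/231
  (Z=1, X=0, W=1, Y=2) weight 5/99
Group by Z:
  weight(Z=0) = 8/231
  weight(Z=1) = 5/99
Total weight = 8/231 + 5/99 = 59/693
P(Z=0 | obs) = 8/231 / 59/693 = 24/59
P(Z=1 | obs) = 5/99 / 59/693 = 35/59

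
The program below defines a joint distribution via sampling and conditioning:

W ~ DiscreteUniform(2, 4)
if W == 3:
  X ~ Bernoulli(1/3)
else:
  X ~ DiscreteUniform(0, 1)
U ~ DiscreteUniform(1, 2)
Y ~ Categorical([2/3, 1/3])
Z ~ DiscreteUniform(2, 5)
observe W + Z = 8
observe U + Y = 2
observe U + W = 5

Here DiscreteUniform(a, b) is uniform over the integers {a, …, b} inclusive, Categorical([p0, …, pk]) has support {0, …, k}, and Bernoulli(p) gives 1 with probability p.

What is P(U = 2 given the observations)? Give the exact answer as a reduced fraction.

Enumerate traces; 4 have nonzero weight after conditioning:
  (W=3, X=0, U=2, Y=0, Z=5) weight 1/54
  (W=3, X=1, U=2, Y=0, Z=5) weight 1/108
  (W=4, X=0, U=1, Y=1, Z=4) weight 1/144
  (W=4, X=1, U=1, Y=1, Z=4) weight 1/144
Group by U:
  weight(U=1) = 1/72
  weight(U=2) = 1/36
Total weight = 1/72 + 1/36 = 1/24
P(U=1 | obs) = 1/72 / 1/24 = 1/3
P(U=2 | obs) = 1/36 / 1/24 = 2/3

P(U = 2 | obs) = 2/3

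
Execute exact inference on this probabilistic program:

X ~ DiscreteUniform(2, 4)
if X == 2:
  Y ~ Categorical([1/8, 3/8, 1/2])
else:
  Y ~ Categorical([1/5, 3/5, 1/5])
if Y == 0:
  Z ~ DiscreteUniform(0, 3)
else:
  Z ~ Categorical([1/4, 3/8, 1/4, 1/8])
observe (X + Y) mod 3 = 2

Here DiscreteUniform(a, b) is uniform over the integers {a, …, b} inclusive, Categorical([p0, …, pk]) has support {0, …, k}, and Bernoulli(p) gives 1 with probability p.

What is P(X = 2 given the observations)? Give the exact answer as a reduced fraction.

Enumerate traces; 12 have nonzero weight after conditioning:
  (X=2, Y=0, Z=0) weight 1/96
  (X=2, Y=0, Z=1) weight 1/96
  (X=2, Y=0, Z=2) weight 1/96
  (X=2, Y=0, Z=3) weight 1/96
  (X=3, Y=2, Z=0) weight 1/60
  (X=3, Y=2, Z=1) weight 1/40
  (X=3, Y=2, Z=2) weight 1/60
  (X=3, Y=2, Z=3) weight 1/120
  (X=4, Y=1, Z=0) weight 1/20
  … 3 more
Group by X:
  weight(X=2) = 1/24
  weight(X=3) = 1/15
  weight(X=4) = 1/5
Total weight = 1/24 + 1/15 + 1/5 = 37/120
P(X=2 | obs) = 1/24 / 37/120 = 5/37
P(X=3 | obs) = 1/15 / 37/120 = 8/37
P(X=4 | obs) = 1/5 / 37/120 = 24/37

P(X = 2 | obs) = 5/37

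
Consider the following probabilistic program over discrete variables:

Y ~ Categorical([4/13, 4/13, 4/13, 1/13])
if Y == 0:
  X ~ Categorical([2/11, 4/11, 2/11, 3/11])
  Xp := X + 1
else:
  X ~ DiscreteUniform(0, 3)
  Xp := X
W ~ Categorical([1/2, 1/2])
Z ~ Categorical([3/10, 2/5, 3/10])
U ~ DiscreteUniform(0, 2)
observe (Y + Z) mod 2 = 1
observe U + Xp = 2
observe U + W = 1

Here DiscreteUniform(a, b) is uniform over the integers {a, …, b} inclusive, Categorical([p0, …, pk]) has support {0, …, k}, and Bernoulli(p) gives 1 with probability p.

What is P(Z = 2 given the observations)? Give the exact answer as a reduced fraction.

Enumerate traces; 12 have nonzero weight after conditioning:
  (Y=0, X=0, W=0, Z=1, U=1) weight 8/2145
  (Y=0, X=1, W=1, Z=1, U=0) weight 16/2145
  (Y=1, X=1, W=0, Z=0, U=1) weight 1/260
  (Y=1, X=1, W=0, Z=2, U=1) weight 1/260
  (Y=1, X=2, W=1, Z=0, U=0) weight 1/260
  (Y=1, X=2, W=1, Z=2, U=0) weight 1/260
  (Y=2, X=1, W=0, Z=1, U=1) weight 1/195
  (Y=2, X=2, W=1, Z=1, U=0) weight 1/195
  … 4 more
Group by Z:
  weight(Z=0) = 1/104
  weight(Z=1) = 46/2145
  weight(Z=2) = 1/104
Total weight = 1/104 + 46/2145 + 1/104 = 349/8580
P(Z=0 | obs) = 1/104 / 349/8580 = 165/698
P(Z=1 | obs) = 46/2145 / 349/8580 = 184/349
P(Z=2 | obs) = 1/104 / 349/8580 = 165/698

P(Z = 2 | obs) = 165/698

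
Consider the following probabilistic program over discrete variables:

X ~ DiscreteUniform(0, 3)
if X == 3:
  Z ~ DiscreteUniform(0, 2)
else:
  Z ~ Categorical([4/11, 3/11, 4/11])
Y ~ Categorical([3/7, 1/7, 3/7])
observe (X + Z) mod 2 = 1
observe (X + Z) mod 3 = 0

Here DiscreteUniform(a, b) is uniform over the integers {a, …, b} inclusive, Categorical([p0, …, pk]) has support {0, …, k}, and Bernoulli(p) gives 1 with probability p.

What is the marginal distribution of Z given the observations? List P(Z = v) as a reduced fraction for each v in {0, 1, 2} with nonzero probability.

P(Z=0) = 11/32, P(Z=1) = 9/32, P(Z=2) = 3/8

Enumerate traces; 9 have nonzero weight after conditioning:
  (X=1, Z=2, Y=0) weight 3/77
  (X=1, Z=2, Y=1) weight 1/77
  (X=1, Z=2, Y=2) weight 3/77
  (X=2, Z=1, Y=0) weight 9/308
  (X=2, Z=1, Y=1) weight 3/308
  (X=2, Z=1, Y=2) weight 9/308
  (X=3, Z=0, Y=0) weight 1/28
  (X=3, Z=0, Y=1) weight 1/84
  … 1 more
Group by Z:
  weight(Z=0) = 1/12
  weight(Z=1) = 3/44
  weight(Z=2) = 1/11
Total weight = 1/12 + 3/44 + 1/11 = 8/33
P(Z=0 | obs) = 1/12 / 8/33 = 11/32
P(Z=1 | obs) = 3/44 / 8/33 = 9/32
P(Z=2 | obs) = 1/11 / 8/33 = 3/8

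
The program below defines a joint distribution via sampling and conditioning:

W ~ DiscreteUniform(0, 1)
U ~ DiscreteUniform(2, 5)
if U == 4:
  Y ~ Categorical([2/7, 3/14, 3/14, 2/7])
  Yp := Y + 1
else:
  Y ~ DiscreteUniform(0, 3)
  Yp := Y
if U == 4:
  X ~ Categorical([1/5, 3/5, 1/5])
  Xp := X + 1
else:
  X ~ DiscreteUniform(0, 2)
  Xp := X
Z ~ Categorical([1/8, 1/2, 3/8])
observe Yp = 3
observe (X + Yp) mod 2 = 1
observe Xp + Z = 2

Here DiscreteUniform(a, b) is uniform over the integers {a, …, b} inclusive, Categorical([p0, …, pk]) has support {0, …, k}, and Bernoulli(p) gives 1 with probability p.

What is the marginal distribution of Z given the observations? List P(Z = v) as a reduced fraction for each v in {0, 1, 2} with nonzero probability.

Enumerate traces; 14 have nonzero weight after conditioning:
  (W=0, U=2, Y=3, X=0, Z=2) weight 1/256
  (W=0, U=2, Y=3, X=2, Z=0) weight 1/768
  (W=0, U=3, Y=3, X=0, Z=2) weight 1/256
  (W=0, U=3, Y=3, X=2, Z=0) weight 1/768
  (W=0, U=4, Y=2, X=0, Z=1) weight 3/1120
  (W=0, U=5, Y=3, X=0, Z=2) weight 1/256
  (W=0, U=5, Y=3, X=2, Z=0) weight 1/768
  (W=1, U=2, Y=3, X=0, Z=2) weight 1/256
  … 6 more
Group by Z:
  weight(Z=0) = 1/128
  weight(Z=1) = 3/560
  weight(Z=2) = 3/128
Total weight = 1/128 + 3/560 + 3/128 = 41/1120
P(Z=0 | obs) = 1/128 / 41/1120 = 35/164
P(Z=1 | obs) = 3/560 / 41/1120 = 6/41
P(Z=2 | obs) = 3/128 / 41/1120 = 105/164

P(Z=0) = 35/164, P(Z=1) = 6/41, P(Z=2) = 105/164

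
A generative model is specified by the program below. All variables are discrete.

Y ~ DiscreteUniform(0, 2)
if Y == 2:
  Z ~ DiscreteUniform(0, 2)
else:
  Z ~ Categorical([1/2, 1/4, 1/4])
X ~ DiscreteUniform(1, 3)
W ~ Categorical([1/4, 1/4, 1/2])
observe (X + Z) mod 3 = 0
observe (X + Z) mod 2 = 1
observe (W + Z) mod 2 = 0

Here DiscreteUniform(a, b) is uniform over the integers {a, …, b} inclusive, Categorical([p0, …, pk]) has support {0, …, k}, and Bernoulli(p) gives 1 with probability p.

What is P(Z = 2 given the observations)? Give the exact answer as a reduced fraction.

Enumerate traces; 15 have nonzero weight after conditioning:
  (Y=0, Z=0, X=3, W=0) weight 1/72
  (Y=0, Z=0, X=3, W=2) weight 1/36
  (Y=0, Z=1, X=2, W=1) weight 1/144
  (Y=0, Z=2, X=1, W=0) weight 1/144
  (Y=0, Z=2, X=1, W=2) weight 1/72
  (Y=1, Z=0, X=3, W=0) weight 1/72
  (Y=1, Z=0, X=3, W=2) weight 1/36
  (Y=1, Z=1, X=2, W=1) weight 1/144
  … 7 more
Group by Z:
  weight(Z=0) = 1/9
  weight(Z=1) = 5/216
  weight(Z=2) = 5/72
Total weight = 1/9 + 5/216 + 5/72 = 11/54
P(Z=0 | obs) = 1/9 / 11/54 = 6/11
P(Z=1 | obs) = 5/216 / 11/54 = 5/44
P(Z=2 | obs) = 5/72 / 11/54 = 15/44

P(Z = 2 | obs) = 15/44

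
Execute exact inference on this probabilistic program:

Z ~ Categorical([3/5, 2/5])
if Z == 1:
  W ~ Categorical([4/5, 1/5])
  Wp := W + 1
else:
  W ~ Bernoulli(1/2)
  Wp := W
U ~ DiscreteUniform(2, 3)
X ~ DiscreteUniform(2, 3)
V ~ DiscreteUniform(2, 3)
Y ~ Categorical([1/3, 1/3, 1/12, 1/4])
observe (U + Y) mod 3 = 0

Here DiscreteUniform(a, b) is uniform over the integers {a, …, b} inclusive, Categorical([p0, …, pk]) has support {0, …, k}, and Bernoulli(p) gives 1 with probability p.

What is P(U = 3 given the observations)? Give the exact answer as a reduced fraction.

P(U = 3 | obs) = 7/11

Enumerate traces; 48 have nonzero weight after conditioning:
  (Z=0, W=0, U=2, X=2, V=2, Y=1) weight 1/80
  (Z=0, W=0, U=2, X=2, V=3, Y=1) weight 1/80
  (Z=0, W=0, U=2, X=3, V=2, Y=1) weight 1/80
  (Z=0, W=0, U=2, X=3, V=3, Y=1) weight 1/80
  (Z=0, W=0, U=3, X=2, V=2, Y=0) weight 1/80
  (Z=0, W=0, U=3, X=2, V=2, Y=3) weight 3/320
  (Z=0, W=0, U=3, X=2, V=3, Y=0) weight 1/80
  (Z=0, W=0, U=3, X=2, V=3, Y=3) weight 3/320
  … 40 more
Group by U:
  weight(U=2) = 1/6
  weight(U=3) = 7/24
Total weight = 1/6 + 7/24 = 11/24
P(U=2 | obs) = 1/6 / 11/24 = 4/11
P(U=3 | obs) = 7/24 / 11/24 = 7/11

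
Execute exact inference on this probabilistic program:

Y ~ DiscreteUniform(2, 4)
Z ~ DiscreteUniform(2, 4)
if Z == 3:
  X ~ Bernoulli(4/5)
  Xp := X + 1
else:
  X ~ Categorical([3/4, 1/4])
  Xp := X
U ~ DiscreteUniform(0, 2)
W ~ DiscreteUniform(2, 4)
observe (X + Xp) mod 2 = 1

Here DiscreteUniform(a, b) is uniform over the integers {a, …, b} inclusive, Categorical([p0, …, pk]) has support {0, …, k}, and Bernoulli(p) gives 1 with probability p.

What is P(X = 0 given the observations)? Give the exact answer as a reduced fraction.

Enumerate traces; 54 have nonzero weight after conditioning:
  (Y=2, Z=3, X=0, U=0, W=2) weight 1/405
  (Y=2, Z=3, X=0, U=0, W=3) weight 1/405
  (Y=2, Z=3, X=0, U=0, W=4) weight 1/405
  (Y=2, Z=3, X=0, U=1, W=2) weight 1/405
  (Y=2, Z=3, X=0, U=1, W=3) weight 1/405
  (Y=2, Z=3, X=0, U=1, W=4) weight 1/405
  (Y=2, Z=3, X=0, U=2, W=2) weight 1/405
  (Y=2, Z=3, X=0, U=2, W=3) weight 1/405
  (Y=2, Z=3, X=1, U=0, W=2) weight 4/405
  … 45 more
Group by X:
  weight(X=0) = 1/15
  weight(X=1) = 4/15
Total weight = 1/15 + 4/15 = 1/3
P(X=0 | obs) = 1/15 / 1/3 = 1/5
P(X=1 | obs) = 4/15 / 1/3 = 4/5

P(X = 0 | obs) = 1/5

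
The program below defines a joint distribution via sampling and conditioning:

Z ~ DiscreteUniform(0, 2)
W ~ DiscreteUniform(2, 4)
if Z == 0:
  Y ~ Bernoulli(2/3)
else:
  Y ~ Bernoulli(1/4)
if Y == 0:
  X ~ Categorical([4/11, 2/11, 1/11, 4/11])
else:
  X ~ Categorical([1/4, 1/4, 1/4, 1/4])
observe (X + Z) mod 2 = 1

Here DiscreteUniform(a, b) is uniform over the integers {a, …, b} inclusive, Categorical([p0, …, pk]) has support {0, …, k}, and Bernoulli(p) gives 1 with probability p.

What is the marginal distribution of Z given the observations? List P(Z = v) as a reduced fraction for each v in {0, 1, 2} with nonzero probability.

P(Z=0) = 17/50, P(Z=1) = 123/400, P(Z=2) = 141/400

Enumerate traces; 36 have nonzero weight after conditioning:
  (Z=0, W=2, Y=0, X=1) weight 2/297
  (Z=0, W=2, Y=0, X=3) weight 4/297
  (Z=0, W=2, Y=1, X=1) weight 1/54
  (Z=0, W=2, Y=1, X=3) weight 1/54
  (Z=0, W=3, Y=0, X=1) weight 2/297
  (Z=0, W=3, Y=0, X=3) weight 4/297
  (Z=0, W=3, Y=1, X=1) weight 1/54
  (Z=0, W=3, Y=1, X=3) weight 1/54
  (Z=1, W=2, Y=0, X=0) weight 1/33
  (Z=2, W=2, Y=0, X=1) weight 1/66
  … 26 more
Group by Z:
  weight(Z=0) = 17/99
  weight(Z=1) = 41/264
  weight(Z=2) = 47/264
Total weight = 17/99 + 41/264 + 47/264 = 50/99
P(Z=0 | obs) = 17/99 / 50/99 = 17/50
P(Z=1 | obs) = 41/264 / 50/99 = 123/400
P(Z=2 | obs) = 47/264 / 50/99 = 141/400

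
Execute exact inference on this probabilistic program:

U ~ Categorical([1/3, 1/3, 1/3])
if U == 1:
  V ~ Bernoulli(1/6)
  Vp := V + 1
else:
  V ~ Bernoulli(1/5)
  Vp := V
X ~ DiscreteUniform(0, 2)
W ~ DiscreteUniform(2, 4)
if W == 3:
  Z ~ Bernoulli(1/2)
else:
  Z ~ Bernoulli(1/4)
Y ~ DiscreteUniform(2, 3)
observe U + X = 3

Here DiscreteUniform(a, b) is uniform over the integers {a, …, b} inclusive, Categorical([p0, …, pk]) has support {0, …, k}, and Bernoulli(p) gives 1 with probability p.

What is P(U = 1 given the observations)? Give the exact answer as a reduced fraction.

Enumerate traces; 48 have nonzero weight after conditioning:
  (U=1, V=0, X=2, W=2, Z=0, Y=2) weight 5/432
  (U=1, V=0, X=2, W=2, Z=0, Y=3) weight 5/432
  (U=1, V=0, X=2, W=2, Z=1, Y=2) weight 5/1296
  (U=1, V=0, X=2, W=2, Z=1, Y=3) weight 5/1296
  (U=1, V=0, X=2, W=3, Z=0, Y=2) weight 5/648
  (U=1, V=0, X=2, W=3, Z=0, Y=3) weight 5/648
  (U=1, V=0, X=2, W=3, Z=1, Y=2) weight 5/648
  (U=1, V=0, X=2, W=3, Z=1, Y=3) weight 5/648
  (U=2, V=0, X=1, W=2, Z=0, Y=2) weight 1/90
  … 39 more
Group by U:
  weight(U=1) = 1/9
  weight(U=2) = 1/9
Total weight = 1/9 + 1/9 = 2/9
P(U=1 | obs) = 1/9 / 2/9 = 1/2
P(U=2 | obs) = 1/9 / 2/9 = 1/2

P(U = 1 | obs) = 1/2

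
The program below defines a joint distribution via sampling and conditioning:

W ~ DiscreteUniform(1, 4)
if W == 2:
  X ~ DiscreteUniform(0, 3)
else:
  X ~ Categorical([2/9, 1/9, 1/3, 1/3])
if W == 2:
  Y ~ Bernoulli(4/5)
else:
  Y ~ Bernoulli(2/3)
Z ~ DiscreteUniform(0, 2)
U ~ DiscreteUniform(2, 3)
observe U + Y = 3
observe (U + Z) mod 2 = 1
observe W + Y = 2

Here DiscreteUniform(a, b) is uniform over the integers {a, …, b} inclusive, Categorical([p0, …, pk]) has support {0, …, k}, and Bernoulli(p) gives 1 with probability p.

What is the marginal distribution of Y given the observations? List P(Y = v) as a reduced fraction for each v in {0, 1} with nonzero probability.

P(Y=0) = 3/8, P(Y=1) = 5/8

Enumerate traces; 12 have nonzero weight after conditioning:
  (W=1, X=0, Y=1, Z=1, U=2) weight 1/162
  (W=1, X=1, Y=1, Z=1, U=2) weight 1/324
  (W=1, X=2, Y=1, Z=1, U=2) weight 1/108
  (W=1, X=3, Y=1, Z=1, U=2) weight 1/108
  (W=2, X=0, Y=0, Z=0, U=3) weight 1/480
  (W=2, X=0, Y=0, Z=2, U=3) weight 1/480
  (W=2, X=1, Y=0, Z=0, U=3) weight 1/480
  (W=2, X=1, Y=0, Z=2, U=3) weight 1/480
  … 4 more
Group by Y:
  weight(Y=0) = 1/60
  weight(Y=1) = 1/36
Total weight = 1/60 + 1/36 = 2/45
P(Y=0 | obs) = 1/60 / 2/45 = 3/8
P(Y=1 | obs) = 1/36 / 2/45 = 5/8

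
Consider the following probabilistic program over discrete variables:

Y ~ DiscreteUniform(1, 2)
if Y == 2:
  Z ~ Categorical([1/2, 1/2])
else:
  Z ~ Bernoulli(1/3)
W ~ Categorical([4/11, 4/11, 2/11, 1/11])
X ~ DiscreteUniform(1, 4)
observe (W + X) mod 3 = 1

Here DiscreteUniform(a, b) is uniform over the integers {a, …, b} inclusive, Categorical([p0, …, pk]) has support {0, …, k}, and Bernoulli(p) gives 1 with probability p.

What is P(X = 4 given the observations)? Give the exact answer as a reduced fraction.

Enumerate traces; 24 have nonzero weight after conditioning:
  (Y=1, Z=0, W=0, X=1) weight 1/33
  (Y=1, Z=0, W=0, X=4) weight 1/33
  (Y=1, Z=0, W=1, X=3) weight 1/33
  (Y=1, Z=0, W=2, X=2) weight 1/66
  (Y=1, Z=0, W=3, X=1) weight 1/132
  (Y=1, Z=0, W=3, X=4) weight 1/132
  (Y=1, Z=1, W=0, X=1) weight 1/66
  (Y=1, Z=1, W=0, X=4) weight 1/66
  … 16 more
Group by X:
  weight(X=1) = 5/44
  weight(X=2) = 1/22
  weight(X=3) = 1/11
  weight(X=4) = 5/44
Total weight = 5/44 + 1/22 + 1/11 + 5/44 = 4/11
P(X=1 | obs) = 5/44 / 4/11 = 5/16
P(X=2 | obs) = 1/22 / 4/11 = 1/8
P(X=3 | obs) = 1/11 / 4/11 = 1/4
P(X=4 | obs) = 5/44 / 4/11 = 5/16

P(X = 4 | obs) = 5/16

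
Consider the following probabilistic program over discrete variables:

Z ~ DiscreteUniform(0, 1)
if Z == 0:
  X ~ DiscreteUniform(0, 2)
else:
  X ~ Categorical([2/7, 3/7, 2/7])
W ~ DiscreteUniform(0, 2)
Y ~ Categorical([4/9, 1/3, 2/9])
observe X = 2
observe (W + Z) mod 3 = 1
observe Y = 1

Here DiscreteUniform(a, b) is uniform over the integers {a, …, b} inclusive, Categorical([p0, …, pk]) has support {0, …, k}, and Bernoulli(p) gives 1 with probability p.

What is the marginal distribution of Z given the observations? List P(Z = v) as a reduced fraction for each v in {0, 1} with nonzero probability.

Enumerate traces; 2 have nonzero weight after conditioning:
  (Z=0, X=2, W=1, Y=1) weight 1/54
  (Z=1, X=2, W=0, Y=1) weight 1/63
Group by Z:
  weight(Z=0) = 1/54
  weight(Z=1) = 1/63
Total weight = 1/54 + 1/63 = 13/378
P(Z=0 | obs) = 1/54 / 13/378 = 7/13
P(Z=1 | obs) = 1/63 / 13/378 = 6/13

P(Z=0) = 7/13, P(Z=1) = 6/13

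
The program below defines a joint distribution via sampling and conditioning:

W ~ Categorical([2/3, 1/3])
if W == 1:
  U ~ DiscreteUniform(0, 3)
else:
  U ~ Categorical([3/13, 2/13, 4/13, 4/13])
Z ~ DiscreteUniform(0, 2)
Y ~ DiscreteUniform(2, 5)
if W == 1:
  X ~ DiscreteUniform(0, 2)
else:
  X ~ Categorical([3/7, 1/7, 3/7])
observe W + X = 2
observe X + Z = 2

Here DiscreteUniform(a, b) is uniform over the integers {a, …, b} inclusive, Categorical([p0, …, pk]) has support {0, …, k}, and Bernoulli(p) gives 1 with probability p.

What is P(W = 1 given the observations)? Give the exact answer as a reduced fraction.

Enumerate traces; 32 have nonzero weight after conditioning:
  (W=0, U=0, Z=0, Y=2, X=2) weight 1/182
  (W=0, U=0, Z=0, Y=3, X=2) weight 1/182
  (W=0, U=0, Z=0, Y=4, X=2) weight 1/182
  (W=0, U=0, Z=0, Y=5, X=2) weight 1/182
  (W=0, U=1, Z=0, Y=2, X=2) weight 1/273
  (W=0, U=1, Z=0, Y=3, X=2) weight 1/273
  (W=0, U=1, Z=0, Y=4, X=2) weight 1/273
  (W=0, U=1, Z=0, Y=5, X=2) weight 1/273
  (W=1, U=0, Z=1, Y=2, X=1) weight 1/432
  … 23 more
Group by W:
  weight(W=0) = 2/21
  weight(W=1) = 1/27
Total weight = 2/21 + 1/27 = 25/189
P(W=0 | obs) = 2/21 / 25/189 = 18/25
P(W=1 | obs) = 1/27 / 25/189 = 7/25

P(W = 1 | obs) = 7/25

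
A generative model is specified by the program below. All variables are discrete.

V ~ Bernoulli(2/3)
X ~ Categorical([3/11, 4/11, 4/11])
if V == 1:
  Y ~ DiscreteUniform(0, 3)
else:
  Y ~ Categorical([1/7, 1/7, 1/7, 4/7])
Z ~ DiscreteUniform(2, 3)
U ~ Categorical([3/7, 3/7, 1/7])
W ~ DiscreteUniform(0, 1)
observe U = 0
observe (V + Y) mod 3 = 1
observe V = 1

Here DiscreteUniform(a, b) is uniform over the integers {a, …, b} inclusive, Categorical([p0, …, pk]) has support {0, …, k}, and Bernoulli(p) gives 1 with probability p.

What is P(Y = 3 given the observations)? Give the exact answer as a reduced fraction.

P(Y = 3 | obs) = 1/2

Enumerate traces; 24 have nonzero weight after conditioning:
  (V=1, X=0, Y=0, Z=2, U=0, W=0) weight 3/616
  (V=1, X=0, Y=0, Z=2, U=0, W=1) weight 3/616
  (V=1, X=0, Y=0, Z=3, U=0, W=0) weight 3/616
  (V=1, X=0, Y=0, Z=3, U=0, W=1) weight 3/616
  (V=1, X=0, Y=3, Z=2, U=0, W=0) weight 3/616
  (V=1, X=0, Y=3, Z=2, U=0, W=1) weight 3/616
  (V=1, X=0, Y=3, Z=3, U=0, W=0) weight 3/616
  (V=1, X=0, Y=3, Z=3, U=0, W=1) weight 3/616
  … 16 more
Group by Y:
  weight(Y=0) = 1/14
  weight(Y=3) = 1/14
Total weight = 1/14 + 1/14 = 1/7
P(Y=0 | obs) = 1/14 / 1/7 = 1/2
P(Y=3 | obs) = 1/14 / 1/7 = 1/2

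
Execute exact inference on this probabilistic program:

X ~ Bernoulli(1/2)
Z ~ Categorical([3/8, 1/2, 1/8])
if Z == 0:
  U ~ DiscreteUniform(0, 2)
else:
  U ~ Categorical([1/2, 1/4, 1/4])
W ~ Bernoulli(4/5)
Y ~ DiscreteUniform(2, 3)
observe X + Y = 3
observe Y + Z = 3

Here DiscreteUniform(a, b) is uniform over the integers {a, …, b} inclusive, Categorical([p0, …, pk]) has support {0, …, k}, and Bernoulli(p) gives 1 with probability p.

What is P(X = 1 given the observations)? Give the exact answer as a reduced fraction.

Enumerate traces; 12 have nonzero weight after conditioning:
  (X=0, Z=0, U=0, W=0, Y=3) weight 1/160
  (X=0, Z=0, U=0, W=1, Y=3) weight 1/40
  (X=0, Z=0, U=1, W=0, Y=3) weight 1/160
  (X=0, Z=0, U=1, W=1, Y=3) weight 1/40
  (X=0, Z=0, U=2, W=0, Y=3) weight 1/160
  (X=0, Z=0, U=2, W=1, Y=3) weight 1/40
  (X=1, Z=1, U=0, W=0, Y=2) weight 1/80
  (X=1, Z=1, U=0, W=1, Y=2) weight 1/20
  … 4 more
Group by X:
  weight(X=0) = 3/32
  weight(X=1) = 1/8
Total weight = 3/32 + 1/8 = 7/32
P(X=0 | obs) = 3/32 / 7/32 = 3/7
P(X=1 | obs) = 1/8 / 7/32 = 4/7

P(X = 1 | obs) = 4/7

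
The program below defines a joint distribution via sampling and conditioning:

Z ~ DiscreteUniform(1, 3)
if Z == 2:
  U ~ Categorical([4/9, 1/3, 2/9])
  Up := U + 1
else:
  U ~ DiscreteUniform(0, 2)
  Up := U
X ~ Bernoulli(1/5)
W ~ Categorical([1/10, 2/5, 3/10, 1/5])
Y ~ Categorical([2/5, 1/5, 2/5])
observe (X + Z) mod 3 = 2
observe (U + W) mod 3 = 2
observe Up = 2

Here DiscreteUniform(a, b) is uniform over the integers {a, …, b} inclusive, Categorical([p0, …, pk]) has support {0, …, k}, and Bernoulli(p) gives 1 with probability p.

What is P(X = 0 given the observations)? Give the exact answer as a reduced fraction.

Enumerate traces; 9 have nonzero weight after conditioning:
  (Z=1, U=2, X=1, W=0, Y=0) weight 1/1125
  (Z=1, U=2, X=1, W=0, Y=1) weight 1/2250
  (Z=1, U=2, X=1, W=0, Y=2) weight 1/1125
  (Z=1, U=2, X=1, W=3, Y=0) weight 2/1125
  (Z=1, U=2, X=1, W=3, Y=1) weight 1/1125
  (Z=1, U=2, X=1, W=3, Y=2) weight 2/1125
  (Z=2, U=1, X=0, W=1, Y=0) weight 16/1125
  (Z=2, U=1, X=0, W=1, Y=1) weight 8/1125
  … 1 more
Group by X:
  weight(X=0) = 8/225
  weight(X=1) = 1/150
Total weight = 8/225 + 1/150 = 19/450
P(X=0 | obs) = 8/225 / 19/450 = 16/19
P(X=1 | obs) = 1/150 / 19/450 = 3/19

P(X = 0 | obs) = 16/19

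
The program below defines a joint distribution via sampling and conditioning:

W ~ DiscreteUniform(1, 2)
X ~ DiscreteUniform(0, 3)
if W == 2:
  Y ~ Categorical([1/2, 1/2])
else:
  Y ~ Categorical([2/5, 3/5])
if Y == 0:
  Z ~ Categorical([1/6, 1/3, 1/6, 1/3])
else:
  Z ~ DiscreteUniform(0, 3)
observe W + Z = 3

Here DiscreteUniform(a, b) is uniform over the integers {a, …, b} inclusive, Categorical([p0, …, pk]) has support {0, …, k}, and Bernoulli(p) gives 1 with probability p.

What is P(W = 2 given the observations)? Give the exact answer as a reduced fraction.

P(W = 2 | obs) = 35/61

Enumerate traces; 16 have nonzero weight after conditioning:
  (W=1, X=0, Y=0, Z=2) weight 1/120
  (W=1, X=0, Y=1, Z=2) weight 3/160
  (W=1, X=1, Y=0, Z=2) weight 1/120
  (W=1, X=1, Y=1, Z=2) weight 3/160
  (W=1, X=2, Y=0, Z=2) weight 1/120
  (W=1, X=2, Y=1, Z=2) weight 3/160
  (W=1, X=3, Y=0, Z=2) weight 1/120
  (W=1, X=3, Y=1, Z=2) weight 3/160
  (W=2, X=0, Y=0, Z=1) weight 1/48
  … 7 more
Group by W:
  weight(W=1) = 13/120
  weight(W=2) = 7/48
Total weight = 13/120 + 7/48 = 61/240
P(W=1 | obs) = 13/120 / 61/240 = 26/61
P(W=2 | obs) = 7/48 / 61/240 = 35/61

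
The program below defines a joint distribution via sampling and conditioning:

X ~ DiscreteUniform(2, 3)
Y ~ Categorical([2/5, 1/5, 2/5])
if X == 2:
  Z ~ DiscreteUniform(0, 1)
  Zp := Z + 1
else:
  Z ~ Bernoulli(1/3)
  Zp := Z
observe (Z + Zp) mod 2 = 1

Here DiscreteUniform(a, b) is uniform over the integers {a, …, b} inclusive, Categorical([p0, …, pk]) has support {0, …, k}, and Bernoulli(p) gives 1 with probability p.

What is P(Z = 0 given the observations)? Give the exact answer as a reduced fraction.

Enumerate traces; 6 have nonzero weight after conditioning:
  (X=2, Y=0, Z=0) weight 1/10
  (X=2, Y=0, Z=1) weight 1/10
  (X=2, Y=1, Z=0) weight 1/20
  (X=2, Y=1, Z=1) weight 1/20
  (X=2, Y=2, Z=0) weight 1/10
  (X=2, Y=2, Z=1) weight 1/10
Group by Z:
  weight(Z=0) = 1/4
  weight(Z=1) = 1/4
Total weight = 1/4 + 1/4 = 1/2
P(Z=0 | obs) = 1/4 / 1/2 = 1/2
P(Z=1 | obs) = 1/4 / 1/2 = 1/2

P(Z = 0 | obs) = 1/2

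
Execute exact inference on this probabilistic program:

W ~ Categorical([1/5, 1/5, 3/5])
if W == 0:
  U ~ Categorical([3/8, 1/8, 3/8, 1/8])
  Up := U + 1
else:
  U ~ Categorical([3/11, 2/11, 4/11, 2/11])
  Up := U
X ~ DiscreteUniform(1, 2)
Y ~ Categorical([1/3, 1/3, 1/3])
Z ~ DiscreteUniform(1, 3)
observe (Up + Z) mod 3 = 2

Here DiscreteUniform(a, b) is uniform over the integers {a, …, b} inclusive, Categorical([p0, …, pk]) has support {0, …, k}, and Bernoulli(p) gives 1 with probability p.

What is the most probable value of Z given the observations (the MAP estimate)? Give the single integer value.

argmax_v P(Z = v | obs) = 2

Enumerate traces; 72 have nonzero weight after conditioning:
  (W=0, U=0, X=1, Y=0, Z=1) weight 1/240
  (W=0, U=0, X=1, Y=1, Z=1) weight 1/240
  (W=0, U=0, X=1, Y=2, Z=1) weight 1/240
  (W=0, U=0, X=2, Y=0, Z=1) weight 1/240
  (W=0, U=0, X=2, Y=1, Z=1) weight 1/240
  (W=0, U=0, X=2, Y=2, Z=1) weight 1/240
  (W=0, U=1, X=1, Y=0, Z=3) weight 1/720
  (W=0, U=1, X=1, Y=1, Z=3) weight 1/720
  (W=0, U=2, X=1, Y=0, Z=2) weight 1/240
  … 63 more
Group by Z:
  weight(Z=1) = 9/110
  weight(Z=2) = 193/1320
  weight(Z=3) = 139/1320
Total weight = 9/110 + 193/1320 + 139/1320 = 1/3
P(Z=1 | obs) = 9/110 / 1/3 = 27/110
P(Z=2 | obs) = 193/1320 / 1/3 = 193/440
P(Z=3 | obs) = 139/1320 / 1/3 = 139/440
argmax = 2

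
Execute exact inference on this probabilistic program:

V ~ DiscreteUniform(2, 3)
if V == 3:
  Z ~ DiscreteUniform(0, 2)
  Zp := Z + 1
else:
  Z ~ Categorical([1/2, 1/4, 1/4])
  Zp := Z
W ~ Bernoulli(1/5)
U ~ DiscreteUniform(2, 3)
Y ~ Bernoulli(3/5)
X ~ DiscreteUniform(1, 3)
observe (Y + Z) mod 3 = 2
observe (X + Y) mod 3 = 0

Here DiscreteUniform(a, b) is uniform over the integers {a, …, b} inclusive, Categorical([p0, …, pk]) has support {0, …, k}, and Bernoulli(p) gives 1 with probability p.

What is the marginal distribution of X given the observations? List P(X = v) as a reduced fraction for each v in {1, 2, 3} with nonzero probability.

P(X=2) = 3/5, P(X=3) = 2/5

Enumerate traces; 16 have nonzero weight after conditioning:
  (V=2, Z=1, W=0, U=2, Y=1, X=2) weight 1/100
  (V=2, Z=1, W=0, U=3, Y=1, X=2) weight 1/100
  (V=2, Z=1, W=1, U=2, Y=1, X=2) weight 1/400
  (V=2, Z=1, W=1, U=3, Y=1, X=2) weight 1/400
  (V=2, Z=2, W=0, U=2, Y=0, X=3) weight 1/150
  (V=2, Z=2, W=0, U=3, Y=0, X=3) weight 1/150
  (V=2, Z=2, W=1, U=2, Y=0, X=3) weight 1/600
  (V=2, Z=2, W=1, U=3, Y=0, X=3) weight 1/600
  … 8 more
Group by X:
  weight(X=2) = 7/120
  weight(X=3) = 7/180
Total weight = 7/120 + 7/180 = 7/72
P(X=2 | obs) = 7/120 / 7/72 = 3/5
P(X=3 | obs) = 7/180 / 7/72 = 2/5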